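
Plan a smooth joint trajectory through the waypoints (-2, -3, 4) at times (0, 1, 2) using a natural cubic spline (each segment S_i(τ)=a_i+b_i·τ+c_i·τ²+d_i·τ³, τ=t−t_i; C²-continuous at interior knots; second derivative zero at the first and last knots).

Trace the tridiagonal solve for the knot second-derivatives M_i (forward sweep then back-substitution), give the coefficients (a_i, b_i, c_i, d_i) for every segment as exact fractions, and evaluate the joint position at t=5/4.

Δ: Δ0=-1, Δ1=7
row 1: diag=4, rhs=48; c'=1/4, d'=12
back: M1=12
M: M0=0, M1=12, M2=0
seg 0: a=-2, c=M0/2=0, d=(M1−M0)/(6·1)=2, b=Δ0−h0·(2M0+M1)/6=-3
seg 1: a=-3, c=M1/2=6, d=(M2−M1)/(6·1)=-2, b=Δ1−h1·(2M1+M2)/6=3
t_q=5/4 → seg 1, τ=1/4; S=-3+3·τ+6·τ²+-2·τ³=-61/32

  seg 0: a=-2 b=-3 c=0 d=2
  seg 1: a=-3 b=3 c=6 d=-2
S(5/4) = -61/32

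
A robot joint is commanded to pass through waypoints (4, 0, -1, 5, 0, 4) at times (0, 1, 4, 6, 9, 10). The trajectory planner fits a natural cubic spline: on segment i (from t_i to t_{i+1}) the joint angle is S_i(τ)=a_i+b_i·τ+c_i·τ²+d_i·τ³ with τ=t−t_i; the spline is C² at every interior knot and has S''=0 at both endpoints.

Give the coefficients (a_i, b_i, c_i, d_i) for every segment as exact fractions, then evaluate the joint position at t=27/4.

  seg 0: a=4 b=-142/33 c=0 d=10/33
  seg 1: a=0 b=-112/33 c=10/11 d=1/27
  seg 2: a=-1 b=101/33 c=41/33 d=-7/11
  seg 3: a=5 b=13/33 c=-85/33 d=17/27
  seg 4: a=0 b=64/33 c=34/11 d=-34/33
S(27/4) = 2895/704

Δ: Δ0=-4, Δ1=-1/3, Δ2=3, Δ3=-5/3, Δ4=4
row 1: diag=8, rhs=22; c'=3/8, d'=11/4
row 2: denom=10−3·3/8=71/8; d'=(20−3·11/4)/(71/8)=94/71
row 3: denom=10−2·16/71=678/71; d'=(-28−2·94/71)/(678/71)=-1088/339
row 4: denom=8−3·71/226=1595/226; d'=(34−3·-1088/339)/(1595/226)=68/11
back: M4=68/11
back: M3=-1088/339−71/226·68/11=-170/33
back: M2=94/71−16/71·-170/33=82/33
back: M1=11/4−3/8·82/33=20/11
M: M0=0, M1=20/11, M2=82/33, M3=-170/33, M4=68/11, M5=0
seg 0: a=4, c=M0/2=0, d=(M1−M0)/(6·1)=10/33, b=Δ0−h0·(2M0+M1)/6=-142/33
seg 1: a=0, c=M1/2=10/11, d=(M2−M1)/(6·3)=1/27, b=Δ1−h1·(2M1+M2)/6=-112/33
seg 2: a=-1, c=M2/2=41/33, d=(M3−M2)/(6·2)=-7/11, b=Δ2−h2·(2M2+M3)/6=101/33
seg 3: a=5, c=M3/2=-85/33, d=(M4−M3)/(6·3)=17/27, b=Δ3−h3·(2M3+M4)/6=13/33
seg 4: a=0, c=M4/2=34/11, d=(M5−M4)/(6·1)=-34/33, b=Δ4−h4·(2M4+M5)/6=64/33
t_q=27/4 → seg 3, τ=3/4; S=5+13/33·τ+-85/33·τ²+17/27·τ³=2895/704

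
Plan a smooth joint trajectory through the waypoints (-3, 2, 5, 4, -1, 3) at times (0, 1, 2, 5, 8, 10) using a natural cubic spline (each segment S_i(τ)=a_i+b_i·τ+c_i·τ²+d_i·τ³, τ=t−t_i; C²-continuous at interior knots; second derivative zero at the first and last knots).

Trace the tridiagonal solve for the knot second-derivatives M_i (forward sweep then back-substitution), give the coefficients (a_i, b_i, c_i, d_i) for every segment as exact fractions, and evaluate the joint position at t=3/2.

Δ: Δ0=5, Δ1=3, Δ2=-1/3, Δ3=-5/3, Δ4=2
row 1: diag=4, rhs=-12; c'=1/4, d'=-3
row 2: denom=8−1·1/4=31/4; d'=(-20−1·-3)/(31/4)=-68/31
row 3: denom=12−3·12/31=336/31; d'=(-8−3·-68/31)/(336/31)=-11/84
row 4: denom=10−3·31/112=1027/112; d'=(22−3·-11/84)/(1027/112)=2508/1027
back: M4=2508/1027
back: M3=-11/84−31/112·2508/1027=-2486/3081
back: M2=-68/31−12/31·-2486/3081=-1932/1027
back: M1=-3−1/4·-1932/1027=-2598/1027
M: M0=0, M1=-2598/1027, M2=-1932/1027, M3=-2486/3081, M4=2508/1027, M5=0
seg 0: a=-3, c=M0/2=0, d=(M1−M0)/(6·1)=-433/1027, b=Δ0−h0·(2M0+M1)/6=5568/1027
seg 1: a=2, c=M1/2=-1299/1027, d=(M2−M1)/(6·1)=111/1027, b=Δ1−h1·(2M1+M2)/6=4269/1027
seg 2: a=5, c=M2/2=-966/1027, d=(M3−M2)/(6·3)=1655/27729, b=Δ2−h2·(2M2+M3)/6=2004/1027
seg 3: a=4, c=M3/2=-1243/3081, d=(M4−M3)/(6·3)=385/2133, b=Δ3−h3·(2M3+M4)/6=-2137/1027
seg 4: a=-1, c=M4/2=1254/1027, d=(M5−M4)/(6·2)=-209/1027, b=Δ4−h4·(2M4+M5)/6=382/1027
t_q=3/2 → seg 1, τ=1/2; S=2+4269/1027·τ+-1299/1027·τ²+111/1027·τ³=31021/8216

  seg 0: a=-3 b=5568/1027 c=0 d=-433/1027
  seg 1: a=2 b=4269/1027 c=-1299/1027 d=111/1027
  seg 2: a=5 b=2004/1027 c=-966/1027 d=1655/27729
  seg 3: a=4 b=-2137/1027 c=-1243/3081 d=385/2133
  seg 4: a=-1 b=382/1027 c=1254/1027 d=-209/1027
S(3/2) = 31021/8216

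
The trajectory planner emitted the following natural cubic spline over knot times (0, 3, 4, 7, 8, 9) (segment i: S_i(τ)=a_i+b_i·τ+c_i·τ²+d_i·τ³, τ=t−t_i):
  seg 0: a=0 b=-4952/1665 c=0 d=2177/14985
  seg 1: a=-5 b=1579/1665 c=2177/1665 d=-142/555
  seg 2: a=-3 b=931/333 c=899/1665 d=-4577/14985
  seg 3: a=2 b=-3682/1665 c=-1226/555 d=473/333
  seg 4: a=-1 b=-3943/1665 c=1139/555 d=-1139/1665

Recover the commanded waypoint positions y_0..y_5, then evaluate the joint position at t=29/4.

y_0=0 y_1=-5 y_2=-3 y_3=2 y_4=-1 y_5=-2
S(29/4) = 47287/35520

y_0 = S_0(0) = a_0 = 0
y_1 = S_1(0) = a_1 = -5
y_2 = S_2(0) = a_2 = -3
y_3 = S_3(0) = a_3 = 2
y_4 = S_4(0) = a_4 = -1
y_5 = S_4(1) = -2
t_q=29/4 is in segment 3 (τ=1/4); S_3(τ)=47287/35520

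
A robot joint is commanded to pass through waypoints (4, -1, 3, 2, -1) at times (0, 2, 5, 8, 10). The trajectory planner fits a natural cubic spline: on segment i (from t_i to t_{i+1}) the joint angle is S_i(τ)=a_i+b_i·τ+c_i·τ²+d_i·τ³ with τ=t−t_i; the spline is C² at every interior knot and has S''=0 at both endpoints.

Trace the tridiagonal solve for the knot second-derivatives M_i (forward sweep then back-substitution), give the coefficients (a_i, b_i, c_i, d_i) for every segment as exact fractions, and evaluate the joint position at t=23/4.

Δ: Δ0=-5/2, Δ1=4/3, Δ2=-1/3, Δ3=-3/2
row 1: diag=10, rhs=23; c'=3/10, d'=23/10
row 2: denom=12−3·3/10=111/10; d'=(-10−3·23/10)/(111/10)=-169/111
row 3: denom=10−3·10/37=340/37; d'=(-7−3·-169/111)/(340/37)=-9/34
back: M3=-9/34
back: M2=-169/111−10/37·-9/34=-74/51
back: M1=23/10−3/10·-74/51=93/34
M: M0=0, M1=93/34, M2=-74/51, M3=-9/34, M4=0
seg 0: a=4, c=M0/2=0, d=(M1−M0)/(6·2)=31/136, b=Δ0−h0·(2M0+M1)/6=-58/17
seg 1: a=-1, c=M1/2=93/68, d=(M2−M1)/(6·3)=-427/1836, b=Δ1−h1·(2M1+M2)/6=-23/34
seg 2: a=3, c=M2/2=-37/51, d=(M3−M2)/(6·3)=121/1836, b=Δ2−h2·(2M2+M3)/6=5/4
seg 3: a=2, c=M3/2=-9/68, d=(M4−M3)/(6·2)=3/136, b=Δ3−h3·(2M3+M4)/6=-45/34
t_q=23/4 → seg 2, τ=3/4; S=3+5/4·τ+-37/51·τ²+121/1836·τ³=15481/4352

  seg 0: a=4 b=-58/17 c=0 d=31/136
  seg 1: a=-1 b=-23/34 c=93/68 d=-427/1836
  seg 2: a=3 b=5/4 c=-37/51 d=121/1836
  seg 3: a=2 b=-45/34 c=-9/68 d=3/136
S(23/4) = 15481/4352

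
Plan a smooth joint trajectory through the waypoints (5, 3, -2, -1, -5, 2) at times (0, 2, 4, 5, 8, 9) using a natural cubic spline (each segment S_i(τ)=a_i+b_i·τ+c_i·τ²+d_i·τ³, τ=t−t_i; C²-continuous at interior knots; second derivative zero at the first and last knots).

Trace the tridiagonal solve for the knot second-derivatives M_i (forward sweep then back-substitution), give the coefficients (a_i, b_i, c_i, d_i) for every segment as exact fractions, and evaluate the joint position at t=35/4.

Δ: Δ0=-1, Δ1=-5/2, Δ2=1, Δ3=-4/3, Δ4=7
row 1: diag=8, rhs=-9; c'=1/4, d'=-9/8
row 2: denom=6−2·1/4=11/2; d'=(21−2·-9/8)/(11/2)=93/22
row 3: denom=8−1·2/11=86/11; d'=(-14−1·93/22)/(86/11)=-401/172
row 4: denom=8−3·33/86=589/86; d'=(50−3·-401/172)/(589/86)=9803/1178
back: M4=9803/1178
back: M3=-401/172−33/86·9803/1178=-3254/589
back: M2=93/22−2/11·-3254/589=6163/1178
back: M1=-9/8−1/4·6163/1178=-1433/589
M: M0=0, M1=-1433/589, M2=6163/1178, M3=-3254/589, M4=9803/1178, M5=0
seg 0: a=5, c=M0/2=0, d=(M1−M0)/(6·2)=-1433/7068, b=Δ0−h0·(2M0+M1)/6=-334/1767
seg 1: a=3, c=M1/2=-1433/1178, d=(M2−M1)/(6·2)=9029/14136, b=Δ1−h1·(2M1+M2)/6=-4633/1767
seg 2: a=-2, c=M2/2=6163/2356, d=(M3−M2)/(6·1)=-12671/7068, b=Δ2−h2·(2M2+M3)/6=625/3534
seg 3: a=-1, c=M3/2=-1627/589, d=(M4−M3)/(6·3)=5437/7068, b=Δ3−h3·(2M3+M4)/6=215/7068
seg 4: a=-5, c=M4/2=9803/2356, d=(M5−M4)/(6·1)=-9803/7068, b=Δ4−h4·(2M4+M5)/6=14935/3534
t_q=35/4 → seg 4, τ=3/4; S=-5+14935/3534·τ+9803/2356·τ²+-9803/7068·τ³=-11319/150784

  seg 0: a=5 b=-334/1767 c=0 d=-1433/7068
  seg 1: a=3 b=-4633/1767 c=-1433/1178 d=9029/14136
  seg 2: a=-2 b=625/3534 c=6163/2356 d=-12671/7068
  seg 3: a=-1 b=215/7068 c=-1627/589 d=5437/7068
  seg 4: a=-5 b=14935/3534 c=9803/2356 d=-9803/7068
S(35/4) = -11319/150784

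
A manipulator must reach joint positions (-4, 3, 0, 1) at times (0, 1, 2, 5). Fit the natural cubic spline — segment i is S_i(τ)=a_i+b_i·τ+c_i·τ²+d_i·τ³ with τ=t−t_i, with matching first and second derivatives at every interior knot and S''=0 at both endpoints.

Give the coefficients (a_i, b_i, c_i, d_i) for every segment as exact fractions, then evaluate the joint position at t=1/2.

Δ: Δ0=7, Δ1=-3, Δ2=1/3
row 1: diag=4, rhs=-60; c'=1/4, d'=-15
row 2: denom=8−1·1/4=31/4; d'=(20−1·-15)/(31/4)=140/31
back: M2=140/31
back: M1=-15−1/4·140/31=-500/31
M: M0=0, M1=-500/31, M2=140/31, M3=0
seg 0: a=-4, c=M0/2=0, d=(M1−M0)/(6·1)=-250/93, b=Δ0−h0·(2M0+M1)/6=901/93
seg 1: a=3, c=M1/2=-250/31, d=(M2−M1)/(6·1)=320/93, b=Δ1−h1·(2M1+M2)/6=151/93
seg 2: a=0, c=M2/2=70/31, d=(M3−M2)/(6·3)=-70/279, b=Δ2−h2·(2M2+M3)/6=-389/93
t_q=1/2 → seg 0, τ=1/2; S=-4+901/93·τ+0·τ²+-250/93·τ³=63/124

  seg 0: a=-4 b=901/93 c=0 d=-250/93
  seg 1: a=3 b=151/93 c=-250/31 d=320/93
  seg 2: a=0 b=-389/93 c=70/31 d=-70/279
S(1/2) = 63/124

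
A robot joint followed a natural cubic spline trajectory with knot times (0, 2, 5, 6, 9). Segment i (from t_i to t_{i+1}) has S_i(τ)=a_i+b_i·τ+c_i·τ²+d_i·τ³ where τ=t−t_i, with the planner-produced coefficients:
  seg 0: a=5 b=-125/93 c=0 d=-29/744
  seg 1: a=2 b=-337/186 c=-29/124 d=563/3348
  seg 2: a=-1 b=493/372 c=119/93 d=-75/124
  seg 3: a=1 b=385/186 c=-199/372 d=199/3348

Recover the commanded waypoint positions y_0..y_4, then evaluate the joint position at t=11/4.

y_0=5 y_1=2 y_2=-1 y_3=1 y_4=4
S(11/4) = 4607/7936

y_0 = S_0(0) = a_0 = 5
y_1 = S_1(0) = a_1 = 2
y_2 = S_2(0) = a_2 = -1
y_3 = S_3(0) = a_3 = 1
y_4 = S_3(3) = 4
t_q=11/4 is in segment 1 (τ=3/4); S_1(τ)=4607/7936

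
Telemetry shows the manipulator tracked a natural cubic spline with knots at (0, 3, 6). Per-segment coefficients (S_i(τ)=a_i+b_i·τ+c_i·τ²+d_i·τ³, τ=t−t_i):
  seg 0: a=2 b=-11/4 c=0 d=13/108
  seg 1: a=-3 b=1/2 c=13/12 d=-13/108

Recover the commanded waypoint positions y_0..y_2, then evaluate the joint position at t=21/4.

y_0 = S_0(0) = a_0 = 2
y_1 = S_1(0) = a_1 = -3
y_2 = S_1(3) = 5
t_q=21/4 is in segment 1 (τ=9/4); S_1(τ)=573/256

y_0=2 y_1=-3 y_2=5
S(21/4) = 573/256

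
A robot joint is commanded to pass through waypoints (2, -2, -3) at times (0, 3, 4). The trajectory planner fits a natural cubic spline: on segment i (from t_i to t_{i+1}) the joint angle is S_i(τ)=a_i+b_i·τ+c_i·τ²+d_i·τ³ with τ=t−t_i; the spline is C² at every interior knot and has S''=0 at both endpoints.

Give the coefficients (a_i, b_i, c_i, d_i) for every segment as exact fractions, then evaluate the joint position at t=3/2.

Δ: Δ0=-4/3, Δ1=-1
row 1: diag=8, rhs=2; c'=1/8, d'=1/4
back: M1=1/4
M: M0=0, M1=1/4, M2=0
seg 0: a=2, c=M0/2=0, d=(M1−M0)/(6·3)=1/72, b=Δ0−h0·(2M0+M1)/6=-35/24
seg 1: a=-2, c=M1/2=1/8, d=(M2−M1)/(6·1)=-1/24, b=Δ1−h1·(2M1+M2)/6=-13/12
t_q=3/2 → seg 0, τ=3/2; S=2+-35/24·τ+0·τ²+1/72·τ³=-9/64

  seg 0: a=2 b=-35/24 c=0 d=1/72
  seg 1: a=-2 b=-13/12 c=1/8 d=-1/24
S(3/2) = -9/64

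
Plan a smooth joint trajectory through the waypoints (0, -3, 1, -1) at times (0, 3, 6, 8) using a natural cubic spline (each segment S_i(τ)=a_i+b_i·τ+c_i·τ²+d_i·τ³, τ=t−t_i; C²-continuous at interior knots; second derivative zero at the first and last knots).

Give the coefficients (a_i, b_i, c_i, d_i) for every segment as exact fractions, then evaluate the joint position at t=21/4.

Δ: Δ0=-1, Δ1=4/3, Δ2=-1
row 1: diag=12, rhs=14; c'=1/4, d'=7/6
row 2: denom=10−3·1/4=37/4; d'=(-14−3·7/6)/(37/4)=-70/37
back: M2=-70/37
back: M1=7/6−1/4·-70/37=182/111
M: M0=0, M1=182/111, M2=-70/37, M3=0
seg 0: a=0, c=M0/2=0, d=(M1−M0)/(6·3)=91/999, b=Δ0−h0·(2M0+M1)/6=-202/111
seg 1: a=-3, c=M1/2=91/111, d=(M2−M1)/(6·3)=-196/999, b=Δ1−h1·(2M1+M2)/6=71/111
seg 2: a=1, c=M2/2=-35/37, d=(M3−M2)/(6·2)=35/222, b=Δ2−h2·(2M2+M3)/6=29/111
t_q=21/4 → seg 1, τ=9/4; S=-3+71/111·τ+91/111·τ²+-196/999·τ³=105/296

  seg 0: a=0 b=-202/111 c=0 d=91/999
  seg 1: a=-3 b=71/111 c=91/111 d=-196/999
  seg 2: a=1 b=29/111 c=-35/37 d=35/222
S(21/4) = 105/296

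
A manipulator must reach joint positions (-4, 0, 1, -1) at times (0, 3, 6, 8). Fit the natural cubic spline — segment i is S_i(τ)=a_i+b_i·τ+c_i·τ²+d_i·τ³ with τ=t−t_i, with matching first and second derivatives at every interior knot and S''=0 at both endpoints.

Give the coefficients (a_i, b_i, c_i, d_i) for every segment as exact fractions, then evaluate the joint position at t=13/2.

Δ: Δ0=4/3, Δ1=1/3, Δ2=-1
row 1: diag=12, rhs=-6; c'=1/4, d'=-1/2
row 2: denom=10−3·1/4=37/4; d'=(-8−3·-1/2)/(37/4)=-26/37
back: M2=-26/37
back: M1=-1/2−1/4·-26/37=-12/37
M: M0=0, M1=-12/37, M2=-26/37, M3=0
seg 0: a=-4, c=M0/2=0, d=(M1−M0)/(6·3)=-2/111, b=Δ0−h0·(2M0+M1)/6=166/111
seg 1: a=0, c=M1/2=-6/37, d=(M2−M1)/(6·3)=-7/333, b=Δ1−h1·(2M1+M2)/6=112/111
seg 2: a=1, c=M2/2=-13/37, d=(M3−M2)/(6·2)=13/222, b=Δ2−h2·(2M2+M3)/6=-59/111
t_q=13/2 → seg 2, τ=1/2; S=1+-59/111·τ+-13/37·τ²+13/222·τ³=387/592

  seg 0: a=-4 b=166/111 c=0 d=-2/111
  seg 1: a=0 b=112/111 c=-6/37 d=-7/333
  seg 2: a=1 b=-59/111 c=-13/37 d=13/222
S(13/2) = 387/592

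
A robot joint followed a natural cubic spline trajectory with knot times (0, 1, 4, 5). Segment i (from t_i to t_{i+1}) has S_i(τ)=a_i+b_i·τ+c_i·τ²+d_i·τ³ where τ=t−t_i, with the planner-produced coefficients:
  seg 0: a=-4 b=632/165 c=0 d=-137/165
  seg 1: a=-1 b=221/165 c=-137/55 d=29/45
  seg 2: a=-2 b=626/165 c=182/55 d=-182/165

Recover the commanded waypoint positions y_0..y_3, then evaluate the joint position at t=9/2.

y_0=-4 y_1=-1 y_2=-2 y_3=4
S(9/2) = 129/220

y_0 = S_0(0) = a_0 = -4
y_1 = S_1(0) = a_1 = -1
y_2 = S_2(0) = a_2 = -2
y_3 = S_2(1) = 4
t_q=9/2 is in segment 2 (τ=1/2); S_2(τ)=129/220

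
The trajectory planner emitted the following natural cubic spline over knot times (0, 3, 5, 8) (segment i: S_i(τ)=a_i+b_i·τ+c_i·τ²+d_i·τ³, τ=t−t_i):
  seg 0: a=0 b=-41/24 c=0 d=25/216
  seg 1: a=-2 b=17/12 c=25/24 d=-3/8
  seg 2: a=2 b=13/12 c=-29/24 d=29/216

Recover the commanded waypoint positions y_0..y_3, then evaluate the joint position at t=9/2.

y_0=0 y_1=-2 y_2=2 y_3=-2
S(9/2) = 77/64

y_0 = S_0(0) = a_0 = 0
y_1 = S_1(0) = a_1 = -2
y_2 = S_2(0) = a_2 = 2
y_3 = S_2(3) = -2
t_q=9/2 is in segment 1 (τ=3/2); S_1(τ)=77/64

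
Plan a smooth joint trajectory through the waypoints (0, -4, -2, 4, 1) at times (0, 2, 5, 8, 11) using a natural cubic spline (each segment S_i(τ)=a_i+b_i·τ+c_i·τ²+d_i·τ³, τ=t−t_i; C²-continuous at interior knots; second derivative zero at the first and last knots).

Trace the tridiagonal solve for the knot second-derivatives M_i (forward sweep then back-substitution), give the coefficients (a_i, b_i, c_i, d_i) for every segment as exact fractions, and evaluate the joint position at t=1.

  seg 0: a=0 b=-509/207 c=0 d=95/828
  seg 1: a=-4 b=-224/207 c=95/138 d=-131/3726
  seg 2: a=-2 b=869/414 c=77/207 d=-503/3726
  seg 3: a=4 b=142/207 c=-349/414 d=349/3726
S(1) = -647/276

Δ: Δ0=-2, Δ1=2/3, Δ2=2, Δ3=-1
row 1: diag=10, rhs=16; c'=3/10, d'=8/5
row 2: denom=12−3·3/10=111/10; d'=(8−3·8/5)/(111/10)=32/111
row 3: denom=12−3·10/37=414/37; d'=(-18−3·32/111)/(414/37)=-349/207
back: M3=-349/207
back: M2=32/111−10/37·-349/207=154/207
back: M1=8/5−3/10·154/207=95/69
M: M0=0, M1=95/69, M2=154/207, M3=-349/207, M4=0
seg 0: a=0, c=M0/2=0, d=(M1−M0)/(6·2)=95/828, b=Δ0−h0·(2M0+M1)/6=-509/207
seg 1: a=-4, c=M1/2=95/138, d=(M2−M1)/(6·3)=-131/3726, b=Δ1−h1·(2M1+M2)/6=-224/207
seg 2: a=-2, c=M2/2=77/207, d=(M3−M2)/(6·3)=-503/3726, b=Δ2−h2·(2M2+M3)/6=869/414
seg 3: a=4, c=M3/2=-349/414, d=(M4−M3)/(6·3)=349/3726, b=Δ3−h3·(2M3+M4)/6=142/207
t_q=1 → seg 0, τ=1; S=0+-509/207·τ+0·τ²+95/828·τ³=-647/276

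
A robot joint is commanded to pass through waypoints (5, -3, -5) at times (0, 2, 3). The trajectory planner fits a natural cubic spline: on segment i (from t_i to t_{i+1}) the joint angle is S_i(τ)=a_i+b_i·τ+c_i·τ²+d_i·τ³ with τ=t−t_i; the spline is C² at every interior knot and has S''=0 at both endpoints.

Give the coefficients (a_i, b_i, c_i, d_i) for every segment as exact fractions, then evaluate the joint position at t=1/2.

  seg 0: a=5 b=-14/3 c=0 d=1/6
  seg 1: a=-3 b=-8/3 c=1 d=-1/3
S(1/2) = 43/16

Δ: Δ0=-4, Δ1=-2
row 1: diag=6, rhs=12; c'=1/6, d'=2
back: M1=2
M: M0=0, M1=2, M2=0
seg 0: a=5, c=M0/2=0, d=(M1−M0)/(6·2)=1/6, b=Δ0−h0·(2M0+M1)/6=-14/3
seg 1: a=-3, c=M1/2=1, d=(M2−M1)/(6·1)=-1/3, b=Δ1−h1·(2M1+M2)/6=-8/3
t_q=1/2 → seg 0, τ=1/2; S=5+-14/3·τ+0·τ²+1/6·τ³=43/16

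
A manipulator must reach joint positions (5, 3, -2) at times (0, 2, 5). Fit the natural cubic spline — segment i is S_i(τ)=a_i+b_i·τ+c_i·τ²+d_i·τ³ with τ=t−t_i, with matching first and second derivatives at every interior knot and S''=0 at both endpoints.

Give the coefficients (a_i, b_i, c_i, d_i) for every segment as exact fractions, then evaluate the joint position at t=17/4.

  seg 0: a=5 b=-13/15 c=0 d=-1/30
  seg 1: a=3 b=-19/15 c=-1/5 d=1/45
S(17/4) = -39/64

Δ: Δ0=-1, Δ1=-5/3
row 1: diag=10, rhs=-4; c'=3/10, d'=-2/5
back: M1=-2/5
M: M0=0, M1=-2/5, M2=0
seg 0: a=5, c=M0/2=0, d=(M1−M0)/(6·2)=-1/30, b=Δ0−h0·(2M0+M1)/6=-13/15
seg 1: a=3, c=M1/2=-1/5, d=(M2−M1)/(6·3)=1/45, b=Δ1−h1·(2M1+M2)/6=-19/15
t_q=17/4 → seg 1, τ=9/4; S=3+-19/15·τ+-1/5·τ²+1/45·τ³=-39/64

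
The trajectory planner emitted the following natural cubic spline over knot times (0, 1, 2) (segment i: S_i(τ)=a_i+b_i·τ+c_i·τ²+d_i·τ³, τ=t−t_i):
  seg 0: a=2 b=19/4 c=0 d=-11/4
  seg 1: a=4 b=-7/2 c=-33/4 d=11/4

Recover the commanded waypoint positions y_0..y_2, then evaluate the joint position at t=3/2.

y_0 = S_0(0) = a_0 = 2
y_1 = S_1(0) = a_1 = 4
y_2 = S_1(1) = -5
t_q=3/2 is in segment 1 (τ=1/2); S_1(τ)=17/32

y_0=2 y_1=4 y_2=-5
S(3/2) = 17/32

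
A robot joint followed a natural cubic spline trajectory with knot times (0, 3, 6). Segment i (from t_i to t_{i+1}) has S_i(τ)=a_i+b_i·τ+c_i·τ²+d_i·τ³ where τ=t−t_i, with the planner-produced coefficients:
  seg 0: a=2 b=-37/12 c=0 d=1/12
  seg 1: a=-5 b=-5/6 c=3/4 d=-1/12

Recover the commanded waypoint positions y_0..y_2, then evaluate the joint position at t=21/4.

y_0=2 y_1=-5 y_2=-3
S(21/4) = -1031/256

y_0 = S_0(0) = a_0 = 2
y_1 = S_1(0) = a_1 = -5
y_2 = S_1(3) = -3
t_q=21/4 is in segment 1 (τ=9/4); S_1(τ)=-1031/256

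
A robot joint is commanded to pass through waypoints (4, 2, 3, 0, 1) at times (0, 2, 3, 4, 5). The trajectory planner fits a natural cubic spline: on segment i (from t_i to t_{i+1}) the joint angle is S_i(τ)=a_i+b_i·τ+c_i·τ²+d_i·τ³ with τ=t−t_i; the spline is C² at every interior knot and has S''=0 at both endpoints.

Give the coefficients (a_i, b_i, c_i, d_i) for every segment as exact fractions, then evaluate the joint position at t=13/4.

Δ: Δ0=-1, Δ1=1, Δ2=-3, Δ3=1
row 1: diag=6, rhs=12; c'=1/6, d'=2
row 2: denom=4−1·1/6=23/6; d'=(-24−1·2)/(23/6)=-156/23
row 3: denom=4−1·6/23=86/23; d'=(24−1·-156/23)/(86/23)=354/43
back: M3=354/43
back: M2=-156/23−6/23·354/43=-384/43
back: M1=2−1/6·-384/43=150/43
M: M0=0, M1=150/43, M2=-384/43, M3=354/43, M4=0
seg 0: a=4, c=M0/2=0, d=(M1−M0)/(6·2)=25/86, b=Δ0−h0·(2M0+M1)/6=-93/43
seg 1: a=2, c=M1/2=75/43, d=(M2−M1)/(6·1)=-89/43, b=Δ1−h1·(2M1+M2)/6=57/43
seg 2: a=3, c=M2/2=-192/43, d=(M3−M2)/(6·1)=123/43, b=Δ2−h2·(2M2+M3)/6=-60/43
seg 3: a=0, c=M3/2=177/43, d=(M4−M3)/(6·1)=-59/43, b=Δ3−h3·(2M3+M4)/6=-75/43
t_q=13/4 → seg 2, τ=1/4; S=3+-60/43·τ+-192/43·τ²+123/43·τ³=6651/2752

  seg 0: a=4 b=-93/43 c=0 d=25/86
  seg 1: a=2 b=57/43 c=75/43 d=-89/43
  seg 2: a=3 b=-60/43 c=-192/43 d=123/43
  seg 3: a=0 b=-75/43 c=177/43 d=-59/43
S(13/4) = 6651/2752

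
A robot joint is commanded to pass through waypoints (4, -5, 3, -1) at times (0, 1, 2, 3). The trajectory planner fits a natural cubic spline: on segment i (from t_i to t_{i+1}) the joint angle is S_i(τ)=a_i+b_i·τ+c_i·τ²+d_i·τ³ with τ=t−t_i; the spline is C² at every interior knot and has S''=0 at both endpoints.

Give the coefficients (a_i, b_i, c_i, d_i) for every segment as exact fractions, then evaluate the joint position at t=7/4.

  seg 0: a=4 b=-43/3 c=0 d=16/3
  seg 1: a=-5 b=5/3 c=16 d=-29/3
  seg 2: a=3 b=14/3 c=-13 d=13/3
S(7/4) = 75/64

Δ: Δ0=-9, Δ1=8, Δ2=-4
row 1: diag=4, rhs=102; c'=1/4, d'=51/2
row 2: denom=4−1·1/4=15/4; d'=(-72−1·51/2)/(15/4)=-26
back: M2=-26
back: M1=51/2−1/4·-26=32
M: M0=0, M1=32, M2=-26, M3=0
seg 0: a=4, c=M0/2=0, d=(M1−M0)/(6·1)=16/3, b=Δ0−h0·(2M0+M1)/6=-43/3
seg 1: a=-5, c=M1/2=16, d=(M2−M1)/(6·1)=-29/3, b=Δ1−h1·(2M1+M2)/6=5/3
seg 2: a=3, c=M2/2=-13, d=(M3−M2)/(6·1)=13/3, b=Δ2−h2·(2M2+M3)/6=14/3
t_q=7/4 → seg 1, τ=3/4; S=-5+5/3·τ+16·τ²+-29/3·τ³=75/64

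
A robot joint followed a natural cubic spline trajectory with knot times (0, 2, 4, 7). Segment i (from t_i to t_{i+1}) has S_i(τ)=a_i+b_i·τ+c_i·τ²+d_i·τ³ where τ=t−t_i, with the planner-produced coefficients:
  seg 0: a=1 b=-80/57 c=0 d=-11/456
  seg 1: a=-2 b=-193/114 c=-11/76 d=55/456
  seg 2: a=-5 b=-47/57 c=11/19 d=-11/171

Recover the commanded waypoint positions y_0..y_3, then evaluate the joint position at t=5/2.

y_0 = S_0(0) = a_0 = 1
y_1 = S_1(0) = a_1 = -2
y_2 = S_2(0) = a_2 = -5
y_3 = S_2(3) = -4
t_q=5/2 is in segment 1 (τ=1/2); S_1(τ)=-3487/1216

y_0=1 y_1=-2 y_2=-5 y_3=-4
S(5/2) = -3487/1216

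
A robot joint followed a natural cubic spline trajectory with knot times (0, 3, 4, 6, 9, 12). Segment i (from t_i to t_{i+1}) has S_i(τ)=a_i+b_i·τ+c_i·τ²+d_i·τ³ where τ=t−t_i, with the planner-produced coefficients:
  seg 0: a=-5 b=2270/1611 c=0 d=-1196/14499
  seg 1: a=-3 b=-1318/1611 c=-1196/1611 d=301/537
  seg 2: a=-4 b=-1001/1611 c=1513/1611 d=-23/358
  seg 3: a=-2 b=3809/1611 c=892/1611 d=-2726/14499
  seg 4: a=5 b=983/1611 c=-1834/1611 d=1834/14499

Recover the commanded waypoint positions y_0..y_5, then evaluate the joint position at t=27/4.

y_0 = S_0(0) = a_0 = -5
y_1 = S_1(0) = a_1 = -3
y_2 = S_2(0) = a_2 = -4
y_3 = S_3(0) = a_3 = -2
y_4 = S_4(0) = a_4 = 5
y_5 = S_4(3) = 0
t_q=27/4 is in segment 3 (τ=3/4); S_3(τ)=31/5728

y_0=-5 y_1=-3 y_2=-4 y_3=-2 y_4=5 y_5=0
S(27/4) = 31/5728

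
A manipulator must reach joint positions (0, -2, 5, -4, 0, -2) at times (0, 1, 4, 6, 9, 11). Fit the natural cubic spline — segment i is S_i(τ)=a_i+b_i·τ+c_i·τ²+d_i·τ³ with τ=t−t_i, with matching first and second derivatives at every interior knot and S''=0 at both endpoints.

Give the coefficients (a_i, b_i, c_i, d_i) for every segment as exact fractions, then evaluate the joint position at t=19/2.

Δ: Δ0=-2, Δ1=7/3, Δ2=-9/2, Δ3=4/3, Δ4=-1
row 1: diag=8, rhs=26; c'=3/8, d'=13/4
row 2: denom=10−3·3/8=71/8; d'=(-41−3·13/4)/(71/8)=-406/71
row 3: denom=10−2·16/71=678/71; d'=(35−2·-406/71)/(678/71)=1099/226
row 4: denom=10−3·71/226=2047/226; d'=(-14−3·1099/226)/(2047/226)=-6461/2047
back: M4=-6461/2047
back: M3=1099/226−71/226·-6461/2047=11984/2047
back: M2=-406/71−16/71·11984/2047=-14406/2047
back: M1=13/4−3/8·-14406/2047=12055/2047
M: M0=0, M1=12055/2047, M2=-14406/2047, M3=11984/2047, M4=-6461/2047, M5=0
seg 0: a=0, c=M0/2=0, d=(M1−M0)/(6·1)=12055/12282, b=Δ0−h0·(2M0+M1)/6=-36619/12282
seg 1: a=-2, c=M1/2=12055/4094, d=(M2−M1)/(6·3)=-26461/36846, b=Δ1−h1·(2M1+M2)/6=-227/6141
seg 2: a=5, c=M2/2=-7203/2047, d=(M3−M2)/(6·2)=13195/12282, b=Δ2−h2·(2M2+M3)/6=-21613/12282
seg 3: a=-4, c=M3/2=5992/2047, d=(M4−M3)/(6·3)=-18445/36846, b=Δ3−h3·(2M3+M4)/6=-36145/12282
seg 4: a=0, c=M4/2=-6461/4094, d=(M5−M4)/(6·2)=6461/24564, b=Δ4−h4·(2M4+M5)/6=6781/6141
t_q=19/2 → seg 4, τ=1/2; S=0+6781/6141·τ+-6461/4094·τ²+6461/24564·τ³=12475/65504

  seg 0: a=0 b=-36619/12282 c=0 d=12055/12282
  seg 1: a=-2 b=-227/6141 c=12055/4094 d=-26461/36846
  seg 2: a=5 b=-21613/12282 c=-7203/2047 d=13195/12282
  seg 3: a=-4 b=-36145/12282 c=5992/2047 d=-18445/36846
  seg 4: a=0 b=6781/6141 c=-6461/4094 d=6461/24564
S(19/2) = 12475/65504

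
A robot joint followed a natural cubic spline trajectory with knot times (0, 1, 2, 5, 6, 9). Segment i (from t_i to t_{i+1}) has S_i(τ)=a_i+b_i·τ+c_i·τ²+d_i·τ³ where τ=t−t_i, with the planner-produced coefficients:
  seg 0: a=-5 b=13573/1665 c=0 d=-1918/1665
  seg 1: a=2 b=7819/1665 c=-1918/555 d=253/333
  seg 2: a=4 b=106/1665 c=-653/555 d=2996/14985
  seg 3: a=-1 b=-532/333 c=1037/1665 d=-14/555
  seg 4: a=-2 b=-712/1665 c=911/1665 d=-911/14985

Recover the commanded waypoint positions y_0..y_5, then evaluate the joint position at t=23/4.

y_0=-5 y_1=2 y_2=4 y_3=-1 y_4=-2 y_5=0
S(23/4) = -33007/17760

y_0 = S_0(0) = a_0 = -5
y_1 = S_1(0) = a_1 = 2
y_2 = S_2(0) = a_2 = 4
y_3 = S_3(0) = a_3 = -1
y_4 = S_4(0) = a_4 = -2
y_5 = S_4(3) = 0
t_q=23/4 is in segment 3 (τ=3/4); S_3(τ)=-33007/17760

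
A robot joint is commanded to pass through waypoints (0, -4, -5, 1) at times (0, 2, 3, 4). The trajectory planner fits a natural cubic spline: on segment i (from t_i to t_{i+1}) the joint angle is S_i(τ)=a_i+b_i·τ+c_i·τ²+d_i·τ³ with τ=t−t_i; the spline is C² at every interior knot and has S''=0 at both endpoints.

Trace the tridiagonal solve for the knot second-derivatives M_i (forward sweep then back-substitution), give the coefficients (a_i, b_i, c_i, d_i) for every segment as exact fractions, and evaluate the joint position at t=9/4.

Δ: Δ0=-2, Δ1=-1, Δ2=6
row 1: diag=6, rhs=6; c'=1/6, d'=1
row 2: denom=4−1·1/6=23/6; d'=(42−1·1)/(23/6)=246/23
back: M2=246/23
back: M1=1−1/6·246/23=-18/23
M: M0=0, M1=-18/23, M2=246/23, M3=0
seg 0: a=0, c=M0/2=0, d=(M1−M0)/(6·2)=-3/46, b=Δ0−h0·(2M0+M1)/6=-40/23
seg 1: a=-4, c=M1/2=-9/23, d=(M2−M1)/(6·1)=44/23, b=Δ1−h1·(2M1+M2)/6=-58/23
seg 2: a=-5, c=M2/2=123/23, d=(M3−M2)/(6·1)=-41/23, b=Δ2−h2·(2M2+M3)/6=56/23
t_q=9/4 → seg 1, τ=1/4; S=-4+-58/23·τ+-9/23·τ²+44/23·τ³=-37/8

  seg 0: a=0 b=-40/23 c=0 d=-3/46
  seg 1: a=-4 b=-58/23 c=-9/23 d=44/23
  seg 2: a=-5 b=56/23 c=123/23 d=-41/23
S(9/4) = -37/8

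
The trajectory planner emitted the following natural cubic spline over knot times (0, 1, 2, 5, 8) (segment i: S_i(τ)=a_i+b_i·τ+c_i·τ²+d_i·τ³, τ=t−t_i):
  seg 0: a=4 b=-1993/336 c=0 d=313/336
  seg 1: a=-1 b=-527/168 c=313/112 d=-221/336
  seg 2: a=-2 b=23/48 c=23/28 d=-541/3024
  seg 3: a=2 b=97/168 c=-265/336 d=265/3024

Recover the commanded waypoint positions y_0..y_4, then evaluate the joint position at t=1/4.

y_0 = S_0(0) = a_0 = 4
y_1 = S_1(0) = a_1 = -1
y_2 = S_2(0) = a_2 = -2
y_3 = S_3(0) = a_3 = 2
y_4 = S_3(3) = -1
t_q=1/4 is in segment 0 (τ=1/4); S_0(τ)=18147/7168

y_0=4 y_1=-1 y_2=-2 y_3=2 y_4=-1
S(1/4) = 18147/7168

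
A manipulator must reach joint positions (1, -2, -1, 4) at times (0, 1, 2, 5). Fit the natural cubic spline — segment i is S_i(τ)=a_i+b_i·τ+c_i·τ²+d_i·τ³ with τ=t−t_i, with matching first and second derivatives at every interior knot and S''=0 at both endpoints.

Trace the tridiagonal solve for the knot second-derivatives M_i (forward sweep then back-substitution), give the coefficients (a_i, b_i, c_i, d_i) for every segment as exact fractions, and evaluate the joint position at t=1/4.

Δ: Δ0=-3, Δ1=1, Δ2=5/3
row 1: diag=4, rhs=24; c'=1/4, d'=6
row 2: denom=8−1·1/4=31/4; d'=(4−1·6)/(31/4)=-8/31
back: M2=-8/31
back: M1=6−1/4·-8/31=188/31
M: M0=0, M1=188/31, M2=-8/31, M3=0
seg 0: a=1, c=M0/2=0, d=(M1−M0)/(6·1)=94/93, b=Δ0−h0·(2M0+M1)/6=-373/93
seg 1: a=-2, c=M1/2=94/31, d=(M2−M1)/(6·1)=-98/93, b=Δ1−h1·(2M1+M2)/6=-91/93
seg 2: a=-1, c=M2/2=-4/31, d=(M3−M2)/(6·3)=4/279, b=Δ2−h2·(2M2+M3)/6=179/93
t_q=1/4 → seg 0, τ=1/4; S=1+-373/93·τ+0·τ²+94/93·τ³=13/992

  seg 0: a=1 b=-373/93 c=0 d=94/93
  seg 1: a=-2 b=-91/93 c=94/31 d=-98/93
  seg 2: a=-1 b=179/93 c=-4/31 d=4/279
S(1/4) = 13/992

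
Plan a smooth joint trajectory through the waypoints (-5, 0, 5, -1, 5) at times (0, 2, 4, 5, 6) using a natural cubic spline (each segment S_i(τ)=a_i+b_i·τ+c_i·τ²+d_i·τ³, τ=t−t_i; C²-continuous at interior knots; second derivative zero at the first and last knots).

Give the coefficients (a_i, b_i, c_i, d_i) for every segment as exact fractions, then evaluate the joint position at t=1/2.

  seg 0: a=-5 b=59/42 c=0 d=23/84
  seg 1: a=0 b=197/42 c=23/14 d=-115/84
  seg 2: a=5 b=-31/6 c=-46/7 d=241/42
  seg 3: a=-1 b=-23/21 c=149/14 d=-149/42
S(1/2) = -955/224

Δ: Δ0=5/2, Δ1=5/2, Δ2=-6, Δ3=6
row 1: diag=8, rhs=0; c'=1/4, d'=0
row 2: denom=6−2·1/4=11/2; d'=(-51−2·0)/(11/2)=-102/11
row 3: denom=4−1·2/11=42/11; d'=(72−1·-102/11)/(42/11)=149/7
back: M3=149/7
back: M2=-102/11−2/11·149/7=-92/7
back: M1=0−1/4·-92/7=23/7
M: M0=0, M1=23/7, M2=-92/7, M3=149/7, M4=0
seg 0: a=-5, c=M0/2=0, d=(M1−M0)/(6·2)=23/84, b=Δ0−h0·(2M0+M1)/6=59/42
seg 1: a=0, c=M1/2=23/14, d=(M2−M1)/(6·2)=-115/84, b=Δ1−h1·(2M1+M2)/6=197/42
seg 2: a=5, c=M2/2=-46/7, d=(M3−M2)/(6·1)=241/42, b=Δ2−h2·(2M2+M3)/6=-31/6
seg 3: a=-1, c=M3/2=149/14, d=(M4−M3)/(6·1)=-149/42, b=Δ3−h3·(2M3+M4)/6=-23/21
t_q=1/2 → seg 0, τ=1/2; S=-5+59/42·τ+0·τ²+23/84·τ³=-955/224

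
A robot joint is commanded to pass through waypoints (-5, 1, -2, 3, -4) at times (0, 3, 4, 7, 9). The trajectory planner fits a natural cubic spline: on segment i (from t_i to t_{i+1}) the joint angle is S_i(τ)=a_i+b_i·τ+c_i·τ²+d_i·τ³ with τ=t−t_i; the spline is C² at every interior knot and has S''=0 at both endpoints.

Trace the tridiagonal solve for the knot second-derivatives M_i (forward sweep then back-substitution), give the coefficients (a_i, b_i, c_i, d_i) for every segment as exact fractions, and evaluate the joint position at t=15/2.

  seg 0: a=-5 b=4735/1116 c=0 d=-2503/10044
  seg 1: a=1 b=-1387/558 c=-2503/1116 d=643/372
  seg 2: a=-2 b=-1993/1116 c=821/279 d=-5999/10044
  seg 3: a=3 b=-143/558 c=-905/372 d=905/2232
S(15/2) = 13775/5952

Δ: Δ0=2, Δ1=-3, Δ2=5/3, Δ3=-7/2
row 1: diag=8, rhs=-30; c'=1/8, d'=-15/4
row 2: denom=8−1·1/8=63/8; d'=(28−1·-15/4)/(63/8)=254/63
row 3: denom=10−3·8/21=62/7; d'=(-31−3·254/63)/(62/7)=-905/186
back: M3=-905/186
back: M2=254/63−8/21·-905/186=1642/279
back: M1=-15/4−1/8·1642/279=-2503/558
M: M0=0, M1=-2503/558, M2=1642/279, M3=-905/186, M4=0
seg 0: a=-5, c=M0/2=0, d=(M1−M0)/(6·3)=-2503/10044, b=Δ0−h0·(2M0+M1)/6=4735/1116
seg 1: a=1, c=M1/2=-2503/1116, d=(M2−M1)/(6·1)=643/372, b=Δ1−h1·(2M1+M2)/6=-1387/558
seg 2: a=-2, c=M2/2=821/279, d=(M3−M2)/(6·3)=-5999/10044, b=Δ2−h2·(2M2+M3)/6=-1993/1116
seg 3: a=3, c=M3/2=-905/372, d=(M4−M3)/(6·2)=905/2232, b=Δ3−h3·(2M3+M4)/6=-143/558
t_q=15/2 → seg 3, τ=1/2; S=3+-143/558·τ+-905/372·τ²+905/2232·τ³=13775/5952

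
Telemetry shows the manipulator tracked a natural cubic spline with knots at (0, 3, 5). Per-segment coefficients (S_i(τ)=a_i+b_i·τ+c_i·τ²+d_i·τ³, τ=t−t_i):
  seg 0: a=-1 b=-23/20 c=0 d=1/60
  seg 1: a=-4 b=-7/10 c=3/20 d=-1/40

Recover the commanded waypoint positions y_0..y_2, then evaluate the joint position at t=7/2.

y_0=-1 y_1=-4 y_2=-5
S(7/2) = -1381/320

y_0 = S_0(0) = a_0 = -1
y_1 = S_1(0) = a_1 = -4
y_2 = S_1(2) = -5
t_q=7/2 is in segment 1 (τ=1/2); S_1(τ)=-1381/320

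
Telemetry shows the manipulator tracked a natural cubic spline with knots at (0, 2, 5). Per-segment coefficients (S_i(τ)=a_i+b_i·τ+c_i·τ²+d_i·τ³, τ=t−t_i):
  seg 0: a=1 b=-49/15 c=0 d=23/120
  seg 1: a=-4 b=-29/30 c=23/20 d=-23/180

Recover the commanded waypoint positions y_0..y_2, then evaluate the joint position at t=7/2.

y_0 = S_0(0) = a_0 = 1
y_1 = S_1(0) = a_1 = -4
y_2 = S_1(3) = 0
t_q=7/2 is in segment 1 (τ=3/2); S_1(τ)=-527/160

y_0=1 y_1=-4 y_2=0
S(7/2) = -527/160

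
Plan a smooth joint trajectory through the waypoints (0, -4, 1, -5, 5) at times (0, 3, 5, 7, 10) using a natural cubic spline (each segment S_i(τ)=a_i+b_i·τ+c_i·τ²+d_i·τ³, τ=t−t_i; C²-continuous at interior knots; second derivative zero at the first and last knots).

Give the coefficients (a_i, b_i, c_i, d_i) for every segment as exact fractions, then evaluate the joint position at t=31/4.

  seg 0: a=0 b=-28/9 c=0 d=16/81
  seg 1: a=-4 b=20/9 c=16/9 d=-59/72
  seg 2: a=1 b=-1/2 c=-113/36 d=17/18
  seg 3: a=-5 b=-31/18 c=91/36 d=-91/324
S(31/4) = -1277/256

Δ: Δ0=-4/3, Δ1=5/2, Δ2=-3, Δ3=10/3
row 1: diag=10, rhs=23; c'=1/5, d'=23/10
row 2: denom=8−2·1/5=38/5; d'=(-33−2·23/10)/(38/5)=-94/19
row 3: denom=10−2·5/19=180/19; d'=(38−2·-94/19)/(180/19)=91/18
back: M3=91/18
back: M2=-94/19−5/19·91/18=-113/18
back: M1=23/10−1/5·-113/18=32/9
M: M0=0, M1=32/9, M2=-113/18, M3=91/18, M4=0
seg 0: a=0, c=M0/2=0, d=(M1−M0)/(6·3)=16/81, b=Δ0−h0·(2M0+M1)/6=-28/9
seg 1: a=-4, c=M1/2=16/9, d=(M2−M1)/(6·2)=-59/72, b=Δ1−h1·(2M1+M2)/6=20/9
seg 2: a=1, c=M2/2=-113/36, d=(M3−M2)/(6·2)=17/18, b=Δ2−h2·(2M2+M3)/6=-1/2
seg 3: a=-5, c=M3/2=91/36, d=(M4−M3)/(6·3)=-91/324, b=Δ3−h3·(2M3+M4)/6=-31/18
t_q=31/4 → seg 3, τ=3/4; S=-5+-31/18·τ+91/36·τ²+-91/324·τ³=-1277/256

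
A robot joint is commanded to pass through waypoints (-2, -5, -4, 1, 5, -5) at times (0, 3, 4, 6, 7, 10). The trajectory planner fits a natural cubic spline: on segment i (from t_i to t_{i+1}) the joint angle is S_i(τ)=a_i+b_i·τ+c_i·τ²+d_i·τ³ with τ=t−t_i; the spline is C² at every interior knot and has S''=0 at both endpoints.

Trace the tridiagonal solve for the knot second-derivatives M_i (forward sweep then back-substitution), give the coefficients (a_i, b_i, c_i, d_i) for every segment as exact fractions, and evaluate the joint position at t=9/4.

  seg 0: a=-2 b=-6715/3906 c=0 d=2809/35154
  seg 1: a=-5 b=856/1953 c=2809/3906 d=-205/1302
  seg 2: a=-4 b=5485/3906 c=482/1953 d=14/93
  seg 3: a=1 b=16397/3906 c=2246/1953 d=-585/434
  seg 4: a=5 b=4793/1953 c=-11303/3906 d=11303/35154
S(9/4) = -19673/3968

Δ: Δ0=-1, Δ1=1, Δ2=5/2, Δ3=4, Δ4=-10/3
row 1: diag=8, rhs=12; c'=1/8, d'=3/2
row 2: denom=6−1·1/8=47/8; d'=(9−1·3/2)/(47/8)=60/47
row 3: denom=6−2·16/47=250/47; d'=(9−2·60/47)/(250/47)=303/250
row 4: denom=8−1·47/250=1953/250; d'=(-44−1·303/250)/(1953/250)=-11303/1953
back: M4=-11303/1953
back: M3=303/250−47/250·-11303/1953=4492/1953
back: M2=60/47−16/47·4492/1953=964/1953
back: M1=3/2−1/8·964/1953=2809/1953
M: M0=0, M1=2809/1953, M2=964/1953, M3=4492/1953, M4=-11303/1953, M5=0
seg 0: a=-2, c=M0/2=0, d=(M1−M0)/(6·3)=2809/35154, b=Δ0−h0·(2M0+M1)/6=-6715/3906
seg 1: a=-5, c=M1/2=2809/3906, d=(M2−M1)/(6·1)=-205/1302, b=Δ1−h1·(2M1+M2)/6=856/1953
seg 2: a=-4, c=M2/2=482/1953, d=(M3−M2)/(6·2)=14/93, b=Δ2−h2·(2M2+M3)/6=5485/3906
seg 3: a=1, c=M3/2=2246/1953, d=(M4−M3)/(6·1)=-585/434, b=Δ3−h3·(2M3+M4)/6=16397/3906
seg 4: a=5, c=M4/2=-11303/3906, d=(M5−M4)/(6·3)=11303/35154, b=Δ4−h4·(2M4+M5)/6=4793/1953
t_q=9/4 → seg 0, τ=9/4; S=-2+-6715/3906·τ+0·τ²+2809/35154·τ³=-19673/3968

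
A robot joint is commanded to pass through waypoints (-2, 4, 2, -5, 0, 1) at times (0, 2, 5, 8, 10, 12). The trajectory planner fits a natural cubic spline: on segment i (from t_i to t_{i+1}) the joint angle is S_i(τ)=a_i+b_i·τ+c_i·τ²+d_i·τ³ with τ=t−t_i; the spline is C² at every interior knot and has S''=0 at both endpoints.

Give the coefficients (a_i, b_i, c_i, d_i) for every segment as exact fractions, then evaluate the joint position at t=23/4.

  seg 0: a=-2 b=2315/643 c=0 d=-193/1286
  seg 1: a=4 b=1157/643 c=-579/643 d=454/17361
  seg 2: a=2 b=-1863/643 c=-1283/1929 d=4937/17361
  seg 3: a=-5 b=508/643 c=1218/643 d=-2673/5144
  seg 4: a=0 b=2741/1286 c=-3147/2572 d=1049/5144
S(23/4) = -17579/41152

Δ: Δ0=3, Δ1=-2/3, Δ2=-7/3, Δ3=5/2, Δ4=1/2
row 1: diag=10, rhs=-22; c'=3/10, d'=-11/5
row 2: denom=12−3·3/10=111/10; d'=(-10−3·-11/5)/(111/10)=-34/111
row 3: denom=10−3·10/37=340/37; d'=(29−3·-34/111)/(340/37)=1107/340
row 4: denom=8−2·37/170=643/85; d'=(-12−2·1107/340)/(643/85)=-3147/1286
back: M4=-3147/1286
back: M3=1107/340−37/170·-3147/1286=2436/643
back: M2=-34/111−10/37·2436/643=-2566/1929
back: M1=-11/5−3/10·-2566/1929=-1158/643
M: M0=0, M1=-1158/643, M2=-2566/1929, M3=2436/643, M4=-3147/1286, M5=0
seg 0: a=-2, c=M0/2=0, d=(M1−M0)/(6·2)=-193/1286, b=Δ0−h0·(2M0+M1)/6=2315/643
seg 1: a=4, c=M1/2=-579/643, d=(M2−M1)/(6·3)=454/17361, b=Δ1−h1·(2M1+M2)/6=1157/643
seg 2: a=2, c=M2/2=-1283/1929, d=(M3−M2)/(6·3)=4937/17361, b=Δ2−h2·(2M2+M3)/6=-1863/643
seg 3: a=-5, c=M3/2=1218/643, d=(M4−M3)/(6·2)=-2673/5144, b=Δ3−h3·(2M3+M4)/6=508/643
seg 4: a=0, c=M4/2=-3147/2572, d=(M5−M4)/(6·2)=1049/5144, b=Δ4−h4·(2M4+M5)/6=2741/1286
t_q=23/4 → seg 2, τ=3/4; S=2+-1863/643·τ+-1283/1929·τ²+4937/17361·τ³=-17579/41152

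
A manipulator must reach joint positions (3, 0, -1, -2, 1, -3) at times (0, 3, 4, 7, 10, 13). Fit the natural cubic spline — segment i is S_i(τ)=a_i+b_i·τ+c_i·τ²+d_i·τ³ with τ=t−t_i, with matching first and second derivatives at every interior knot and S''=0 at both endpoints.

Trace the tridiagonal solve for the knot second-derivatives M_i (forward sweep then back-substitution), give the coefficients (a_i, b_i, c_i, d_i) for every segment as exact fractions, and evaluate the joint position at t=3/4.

Δ: Δ0=-1, Δ1=-1, Δ2=-1/3, Δ3=1, Δ4=-4/3
row 1: diag=8, rhs=0; c'=1/8, d'=0
row 2: denom=8−1·1/8=63/8; d'=(4−1·0)/(63/8)=32/63
row 3: denom=12−3·8/21=76/7; d'=(8−3·32/63)/(76/7)=34/57
row 4: denom=12−3·21/76=849/76; d'=(-14−3·34/57)/(849/76)=-400/283
back: M4=-400/283
back: M3=34/57−21/76·-400/283=838/849
back: M2=32/63−8/21·838/849=112/849
back: M1=0−1/8·112/849=-14/849
M: M0=0, M1=-14/849, M2=112/849, M3=838/849, M4=-400/283, M5=0
seg 0: a=3, c=M0/2=0, d=(M1−M0)/(6·3)=-7/7641, b=Δ0−h0·(2M0+M1)/6=-842/849
seg 1: a=0, c=M1/2=-7/849, d=(M2−M1)/(6·1)=7/283, b=Δ1−h1·(2M1+M2)/6=-863/849
seg 2: a=-1, c=M2/2=56/849, d=(M3−M2)/(6·3)=121/2547, b=Δ2−h2·(2M2+M3)/6=-814/849
seg 3: a=-2, c=M3/2=419/849, d=(M4−M3)/(6·3)=-1019/7641, b=Δ3−h3·(2M3+M4)/6=611/849
seg 4: a=1, c=M4/2=-200/283, d=(M5−M4)/(6·3)=200/2547, b=Δ4−h4·(2M4+M5)/6=68/849
t_q=3/4 → seg 0, τ=3/4; S=3+-842/849·τ+0·τ²+-7/7641·τ³=40857/18112

  seg 0: a=3 b=-842/849 c=0 d=-7/7641
  seg 1: a=0 b=-863/849 c=-7/849 d=7/283
  seg 2: a=-1 b=-814/849 c=56/849 d=121/2547
  seg 3: a=-2 b=611/849 c=419/849 d=-1019/7641
  seg 4: a=1 b=68/849 c=-200/283 d=200/2547
S(3/4) = 40857/18112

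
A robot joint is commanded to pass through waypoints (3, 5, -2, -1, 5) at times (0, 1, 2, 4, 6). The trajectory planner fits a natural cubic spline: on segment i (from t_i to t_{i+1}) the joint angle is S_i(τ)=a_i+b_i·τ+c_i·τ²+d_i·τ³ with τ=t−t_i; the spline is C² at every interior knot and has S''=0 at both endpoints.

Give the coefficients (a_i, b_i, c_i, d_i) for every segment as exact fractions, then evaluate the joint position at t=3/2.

Δ: Δ0=2, Δ1=-7, Δ2=1/2, Δ3=3
row 1: diag=4, rhs=-54; c'=1/4, d'=-27/2
row 2: denom=6−1·1/4=23/4; d'=(45−1·-27/2)/(23/4)=234/23
row 3: denom=8−2·8/23=168/23; d'=(15−2·234/23)/(168/23)=-41/56
back: M3=-41/56
back: M2=234/23−8/23·-41/56=73/7
back: M1=-27/2−1/4·73/7=-451/28
M: M0=0, M1=-451/28, M2=73/7, M3=-41/56, M4=0
seg 0: a=3, c=M0/2=0, d=(M1−M0)/(6·1)=-451/168, b=Δ0−h0·(2M0+M1)/6=787/168
seg 1: a=5, c=M1/2=-451/56, d=(M2−M1)/(6·1)=743/168, b=Δ1−h1·(2M1+M2)/6=-283/84
seg 2: a=-2, c=M2/2=73/14, d=(M3−M2)/(6·2)=-625/672, b=Δ2−h2·(2M2+M3)/6=-149/24
seg 3: a=-1, c=M3/2=-41/112, d=(M4−M3)/(6·2)=41/672, b=Δ3−h3·(2M3+M4)/6=293/84
t_q=3/2 → seg 1, τ=1/2; S=5+-283/84·τ+-451/56·τ²+743/168·τ³=831/448

  seg 0: a=3 b=787/168 c=0 d=-451/168
  seg 1: a=5 b=-283/84 c=-451/56 d=743/168
  seg 2: a=-2 b=-149/24 c=73/14 d=-625/672
  seg 3: a=-1 b=293/84 c=-41/112 d=41/672
S(3/2) = 831/448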